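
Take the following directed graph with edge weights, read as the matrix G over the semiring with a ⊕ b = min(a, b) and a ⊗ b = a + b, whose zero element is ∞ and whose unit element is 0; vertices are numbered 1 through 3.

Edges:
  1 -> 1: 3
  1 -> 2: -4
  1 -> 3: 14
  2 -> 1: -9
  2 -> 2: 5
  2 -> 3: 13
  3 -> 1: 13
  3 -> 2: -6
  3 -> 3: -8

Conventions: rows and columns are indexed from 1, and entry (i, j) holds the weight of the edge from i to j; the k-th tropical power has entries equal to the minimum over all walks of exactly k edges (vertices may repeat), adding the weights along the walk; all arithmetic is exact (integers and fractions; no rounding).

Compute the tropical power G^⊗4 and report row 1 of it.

G^⊗2:
  [-13, -1, 6]
  [-6, -13, 5]
  [-15, -14, -16]
G^⊗3:
  [-10, -17, -2]
  [-22, -10, -3]
  [-23, -22, -24]
G^⊗4:
  [-26, -14, -10]
  [-19, -26, -11]
  [-31, -30, -32]
Answer: row 1 of G^⊗4 = [-26, -14, -10]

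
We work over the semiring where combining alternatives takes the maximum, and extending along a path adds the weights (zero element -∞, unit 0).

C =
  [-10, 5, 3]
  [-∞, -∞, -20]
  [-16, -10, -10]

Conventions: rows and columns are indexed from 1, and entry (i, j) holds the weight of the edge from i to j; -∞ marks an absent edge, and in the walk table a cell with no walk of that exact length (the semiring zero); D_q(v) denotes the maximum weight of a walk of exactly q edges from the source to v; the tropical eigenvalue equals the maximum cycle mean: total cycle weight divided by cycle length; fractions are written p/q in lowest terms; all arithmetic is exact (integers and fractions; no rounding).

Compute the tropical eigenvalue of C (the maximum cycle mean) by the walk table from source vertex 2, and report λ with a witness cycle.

q=0: [-∞, 0, -∞]
q=1: [-∞, -∞, -20]
q=2: [-36, -30, -30]
q=3: [-46, -31, -33]
Optimal cycle mean attained by: cycle 1->3->1, total 3 + (-16), length 2.
Answer: λ = -13/2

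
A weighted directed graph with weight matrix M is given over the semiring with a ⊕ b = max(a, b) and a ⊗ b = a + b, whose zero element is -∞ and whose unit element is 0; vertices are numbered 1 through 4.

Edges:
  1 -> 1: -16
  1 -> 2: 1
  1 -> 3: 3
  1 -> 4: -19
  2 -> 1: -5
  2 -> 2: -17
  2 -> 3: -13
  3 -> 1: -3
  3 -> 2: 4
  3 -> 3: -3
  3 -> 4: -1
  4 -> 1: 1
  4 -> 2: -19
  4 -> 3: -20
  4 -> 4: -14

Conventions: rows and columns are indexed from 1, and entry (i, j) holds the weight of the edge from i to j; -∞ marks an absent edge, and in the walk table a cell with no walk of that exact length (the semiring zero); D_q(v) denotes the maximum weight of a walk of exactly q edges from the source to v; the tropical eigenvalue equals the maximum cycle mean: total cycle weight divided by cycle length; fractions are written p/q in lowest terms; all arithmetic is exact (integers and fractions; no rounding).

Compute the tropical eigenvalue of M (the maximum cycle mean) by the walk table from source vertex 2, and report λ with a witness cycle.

q=0: [-∞, 0, -∞, -∞]
q=1: [-5, -17, -13, -∞]
q=2: [-16, -4, -2, -14]
q=3: [-5, 2, -5, -3]
q=4: [-2, -1, -2, -6]
Optimal cycle mean attained by: cycle 1->3->4->1, total 3 + (-1) + 1, length 3.
Answer: λ = 1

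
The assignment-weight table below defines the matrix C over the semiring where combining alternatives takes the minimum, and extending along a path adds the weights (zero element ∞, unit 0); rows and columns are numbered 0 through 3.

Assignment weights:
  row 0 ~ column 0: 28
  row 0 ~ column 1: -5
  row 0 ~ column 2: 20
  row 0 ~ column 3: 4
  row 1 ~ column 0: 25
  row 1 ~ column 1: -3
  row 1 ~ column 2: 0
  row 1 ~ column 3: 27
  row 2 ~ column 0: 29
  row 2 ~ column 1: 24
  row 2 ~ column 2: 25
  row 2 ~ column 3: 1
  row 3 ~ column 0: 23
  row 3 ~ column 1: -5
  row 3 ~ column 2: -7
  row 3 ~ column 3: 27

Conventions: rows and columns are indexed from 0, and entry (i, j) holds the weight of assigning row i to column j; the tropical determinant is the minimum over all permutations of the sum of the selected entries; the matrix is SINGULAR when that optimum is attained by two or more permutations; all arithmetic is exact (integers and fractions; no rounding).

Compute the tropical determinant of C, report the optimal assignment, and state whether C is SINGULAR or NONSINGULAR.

σ = (0, 1, 2, 3): 28 + (-3) + 25 + 27 = 77
σ = (0, 1, 3, 2): 28 + (-3) + 1 + (-7) = 19
σ = (0, 2, 1, 3): 28 + 0 + 24 + 27 = 79
σ = (0, 2, 3, 1): 28 + 0 + 1 + (-5) = 24
σ = (0, 3, 1, 2): 28 + 27 + 24 + (-7) = 72
σ = (0, 3, 2, 1): 28 + 27 + 25 + (-5) = 75
σ = (1, 0, 2, 3): (-5) + 25 + 25 + 27 = 72
σ = (1, 0, 3, 2): (-5) + 25 + 1 + (-7) = 14
σ = (1, 2, 0, 3): (-5) + 0 + 29 + 27 = 51
σ = (1, 2, 3, 0): (-5) + 0 + 1 + 23 = 19
σ = (1, 3, 0, 2): (-5) + 27 + 29 + (-7) = 44
σ = (1, 3, 2, 0): (-5) + 27 + 25 + 23 = 70
σ = (2, 0, 1, 3): 20 + 25 + 24 + 27 = 96
σ = (2, 0, 3, 1): 20 + 25 + 1 + (-5) = 41
σ = (2, 1, 0, 3): 20 + (-3) + 29 + 27 = 73
σ = (2, 1, 3, 0): 20 + (-3) + 1 + 23 = 41
σ = (2, 3, 0, 1): 20 + 27 + 29 + (-5) = 71
σ = (2, 3, 1, 0): 20 + 27 + 24 + 23 = 94
σ = (3, 0, 1, 2): 4 + 25 + 24 + (-7) = 46
σ = (3, 0, 2, 1): 4 + 25 + 25 + (-5) = 49
σ = (3, 1, 0, 2): 4 + (-3) + 29 + (-7) = 23
σ = (3, 1, 2, 0): 4 + (-3) + 25 + 23 = 49
σ = (3, 2, 0, 1): 4 + 0 + 29 + (-5) = 28
σ = (3, 2, 1, 0): 4 + 0 + 24 + 23 = 51
Optimal value attained by: σ = (1, 0, 3, 2).
Answer: det⊕(C) = 14; verdict: NONSINGULAR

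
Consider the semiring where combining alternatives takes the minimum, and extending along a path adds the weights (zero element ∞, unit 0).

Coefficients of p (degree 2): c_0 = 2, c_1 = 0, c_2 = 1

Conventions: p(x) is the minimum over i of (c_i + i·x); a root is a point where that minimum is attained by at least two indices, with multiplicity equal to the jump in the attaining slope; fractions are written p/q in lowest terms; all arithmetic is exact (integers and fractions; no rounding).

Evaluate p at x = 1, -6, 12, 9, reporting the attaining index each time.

p(1) = min(2+0·1=2, 0+1·1=1, 1+2·1=3) = 1 (attained by i=1)
p(-6) = min(2+0·(-6)=2, 0+1·(-6)=-6, 1+2·(-6)=-11) = -11 (attained by i=2)
p(12) = min(2+0·12=2, 0+1·12=12, 1+2·12=25) = 2 (attained by i=0)
p(9) = min(2+0·9=2, 0+1·9=9, 1+2·9=19) = 2 (attained by i=0)
Answer: p(1) = 1; p(-6) = -11; p(12) = 2; p(9) = 2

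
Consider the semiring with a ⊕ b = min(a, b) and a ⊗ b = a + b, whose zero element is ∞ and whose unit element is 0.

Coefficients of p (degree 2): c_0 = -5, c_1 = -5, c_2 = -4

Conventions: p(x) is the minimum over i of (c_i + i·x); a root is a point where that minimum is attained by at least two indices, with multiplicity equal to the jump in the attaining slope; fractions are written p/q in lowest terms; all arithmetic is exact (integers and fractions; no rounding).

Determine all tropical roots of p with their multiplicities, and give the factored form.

hull edge (i=0, c=-5) to (i=1, c=-5): slope 0, span 1
hull edge (i=1, c=-5) to (i=2, c=-4): slope 1, span 1
Factored form: p(x) = -4 ⊗ (x ⊕ (-1)) ⊗ (x ⊕ 0)
Answer: roots = -1 (mult 1), 0 (mult 1)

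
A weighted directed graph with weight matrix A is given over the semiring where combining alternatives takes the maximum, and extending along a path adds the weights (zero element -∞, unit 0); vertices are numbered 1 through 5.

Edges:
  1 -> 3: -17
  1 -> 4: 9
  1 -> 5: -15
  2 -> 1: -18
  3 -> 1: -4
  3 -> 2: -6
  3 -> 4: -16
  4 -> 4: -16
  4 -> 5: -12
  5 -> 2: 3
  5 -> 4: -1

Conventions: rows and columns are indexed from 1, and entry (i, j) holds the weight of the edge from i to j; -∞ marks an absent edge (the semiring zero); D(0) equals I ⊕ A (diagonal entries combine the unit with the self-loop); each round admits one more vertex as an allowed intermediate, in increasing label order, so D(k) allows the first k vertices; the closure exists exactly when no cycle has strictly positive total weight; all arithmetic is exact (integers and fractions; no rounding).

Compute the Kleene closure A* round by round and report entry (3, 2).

D(0):
  [0, -∞, -17, 9, -15]
  [-18, 0, -∞, -∞, -∞]
  [-4, -6, 0, -16, -∞]
  [-∞, -∞, -∞, 0, -12]
  [-∞, 3, -∞, -1, 0]
D(1):
  [0, -∞, -17, 9, -15]
  [-18, 0, -35, -9, -33]
  [-4, -6, 0, 5, -19]
  [-∞, -∞, -∞, 0, -12]
  [-∞, 3, -∞, -1, 0]
D(2):
  [0, -∞, -17, 9, -15]
  [-18, 0, -35, -9, -33]
  [-4, -6, 0, 5, -19]
  [-∞, -∞, -∞, 0, -12]
  [-15, 3, -32, -1, 0]
D(3):
  [0, -23, -17, 9, -15]
  [-18, 0, -35, -9, -33]
  [-4, -6, 0, 5, -19]
  [-∞, -∞, -∞, 0, -12]
  [-15, 3, -32, -1, 0]
D(4):
  [0, -23, -17, 9, -3]
  [-18, 0, -35, -9, -21]
  [-4, -6, 0, 5, -7]
  [-∞, -∞, -∞, 0, -12]
  [-15, 3, -32, -1, 0]
D(5):
  [0, 0, -17, 9, -3]
  [-18, 0, -35, -9, -21]
  [-4, -4, 0, 5, -7]
  [-27, -9, -44, 0, -12]
  [-15, 3, -32, -1, 0]
Answer: A*[3][2] = -4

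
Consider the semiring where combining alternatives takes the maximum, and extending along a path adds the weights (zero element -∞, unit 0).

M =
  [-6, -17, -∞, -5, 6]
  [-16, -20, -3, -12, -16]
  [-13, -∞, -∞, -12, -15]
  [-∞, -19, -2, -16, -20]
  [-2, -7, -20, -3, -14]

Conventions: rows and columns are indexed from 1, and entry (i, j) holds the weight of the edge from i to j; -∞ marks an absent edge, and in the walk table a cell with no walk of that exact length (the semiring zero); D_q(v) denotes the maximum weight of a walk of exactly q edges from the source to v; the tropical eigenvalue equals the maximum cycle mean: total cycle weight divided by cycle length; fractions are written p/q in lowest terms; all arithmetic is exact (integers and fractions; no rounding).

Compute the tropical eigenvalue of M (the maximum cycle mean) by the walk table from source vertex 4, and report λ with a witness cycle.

q=0: [-∞, -∞, -∞, 0, -∞]
q=1: [-∞, -19, -2, -16, -20]
q=2: [-15, -27, -18, -14, -17]
q=3: [-19, -24, -16, -20, -9]
q=4: [-11, -16, -22, -12, -13]
q=5: [-15, -20, -14, -16, -5]
Optimal cycle mean attained by: cycle 1->5->1, total 6 + (-2), length 2.
Answer: λ = 2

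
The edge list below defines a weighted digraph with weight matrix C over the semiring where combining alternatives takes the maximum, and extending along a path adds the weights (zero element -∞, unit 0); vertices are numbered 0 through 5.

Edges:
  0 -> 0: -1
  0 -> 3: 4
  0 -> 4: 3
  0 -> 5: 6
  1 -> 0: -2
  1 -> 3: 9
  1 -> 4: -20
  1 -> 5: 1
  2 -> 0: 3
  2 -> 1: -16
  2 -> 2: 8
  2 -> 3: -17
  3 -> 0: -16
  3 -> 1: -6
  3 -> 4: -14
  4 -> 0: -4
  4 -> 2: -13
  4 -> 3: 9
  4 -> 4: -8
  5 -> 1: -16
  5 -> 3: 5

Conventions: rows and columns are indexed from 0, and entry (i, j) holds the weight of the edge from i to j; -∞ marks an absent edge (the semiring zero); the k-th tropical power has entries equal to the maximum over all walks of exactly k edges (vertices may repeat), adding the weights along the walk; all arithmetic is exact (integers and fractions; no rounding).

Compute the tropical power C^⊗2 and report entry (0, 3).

C^⊗2:
  [-1, -2, -10, 12, 2, 5]
  [-3, 3, -33, 6, 1, 4]
  [11, -8, 16, 7, 6, 9]
  [-8, -∞, -27, 3, -13, -5]
  [-5, 3, -5, 1, -1, 2]
  [-11, -1, -∞, -7, -9, -15]
Key observation: the optimum is the walk 0->4->3, with weight 3 + 9 = 12.
Optimal value attained by: walk 0->4->3.
Answer: (C^⊗2)[0][3] = 12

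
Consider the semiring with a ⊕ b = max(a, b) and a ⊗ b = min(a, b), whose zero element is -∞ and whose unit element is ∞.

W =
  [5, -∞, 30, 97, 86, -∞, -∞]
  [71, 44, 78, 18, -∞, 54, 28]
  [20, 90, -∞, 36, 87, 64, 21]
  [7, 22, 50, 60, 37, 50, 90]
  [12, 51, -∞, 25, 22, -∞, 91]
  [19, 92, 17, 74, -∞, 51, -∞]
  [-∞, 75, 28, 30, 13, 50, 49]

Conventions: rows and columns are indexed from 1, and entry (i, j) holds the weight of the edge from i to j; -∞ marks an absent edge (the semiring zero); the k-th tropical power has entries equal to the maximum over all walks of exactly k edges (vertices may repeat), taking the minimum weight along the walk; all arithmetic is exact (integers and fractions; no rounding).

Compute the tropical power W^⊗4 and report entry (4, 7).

W^⊗2:
  [20, 51, 50, 60, 37, 50, 90]
  [44, 78, 44, 71, 78, 64, 28]
  [71, 64, 78, 64, 36, 54, 87]
  [22, 75, 50, 60, 50, 50, 60]
  [51, 75, 51, 30, 25, 51, 49]
  [71, 51, 78, 60, 37, 54, 74]
  [71, 50, 75, 50, 30, 54, 49]
W^⊗3:
  [51, 75, 51, 60, 50, 51, 60]
  [71, 64, 78, 64, 44, 54, 78]
  [64, 78, 64, 71, 78, 64, 64]
  [71, 60, 75, 60, 50, 54, 60]
  [71, 51, 75, 51, 51, 54, 49]
  [51, 78, 51, 71, 78, 64, 60]
  [50, 75, 50, 71, 75, 64, 50]
W^⊗4:
  [71, 60, 75, 60, 51, 54, 60]
  [64, 78, 64, 71, 78, 64, 64]
  [71, 64, 78, 64, 64, 64, 78]
  [60, 75, 60, 71, 75, 64, 60]
  [51, 75, 51, 71, 75, 64, 51]
  [71, 64, 78, 64, 51, 54, 78]
  [71, 64, 75, 64, 50, 54, 75]
Key observation: the optimum is the walk 4->4->4->4->7, with weight 60 min 60 min 60 min 90 = 60.
Optimal value attained by: walk 4->4->4->4->7.
Answer: (W^⊗4)[4][7] = 60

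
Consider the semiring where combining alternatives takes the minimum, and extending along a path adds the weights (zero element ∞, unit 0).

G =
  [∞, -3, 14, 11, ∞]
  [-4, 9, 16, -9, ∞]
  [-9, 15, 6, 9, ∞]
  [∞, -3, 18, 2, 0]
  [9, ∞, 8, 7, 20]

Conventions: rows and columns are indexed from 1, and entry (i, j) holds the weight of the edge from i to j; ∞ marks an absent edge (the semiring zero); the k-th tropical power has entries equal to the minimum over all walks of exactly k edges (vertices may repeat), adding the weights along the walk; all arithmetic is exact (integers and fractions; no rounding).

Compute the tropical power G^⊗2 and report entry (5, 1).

G^⊗2:
  [-7, 6, 13, -12, 11]
  [5, -12, 9, -7, -9]
  [-3, -12, 5, 2, 9]
  [-7, -1, 8, -12, 2]
  [-1, 4, 14, 9, 7]
Key observation: the optimum is the walk 5->3->1, with weight 8 + (-9) = -1.
Optimal value attained by: walk 5->3->1.
Answer: (G^⊗2)[5][1] = -1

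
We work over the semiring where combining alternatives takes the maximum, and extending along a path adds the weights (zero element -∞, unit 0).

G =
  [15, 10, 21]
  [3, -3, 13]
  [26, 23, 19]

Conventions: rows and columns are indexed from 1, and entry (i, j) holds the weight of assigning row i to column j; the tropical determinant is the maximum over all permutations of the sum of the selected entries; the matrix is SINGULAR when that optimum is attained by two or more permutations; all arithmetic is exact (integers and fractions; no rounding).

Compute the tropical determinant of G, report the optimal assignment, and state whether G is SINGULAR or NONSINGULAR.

σ = (1, 2, 3): 15 + (-3) + 19 = 31
σ = (1, 3, 2): 15 + 13 + 23 = 51
σ = (2, 1, 3): 10 + 3 + 19 = 32
σ = (2, 3, 1): 10 + 13 + 26 = 49
σ = (3, 1, 2): 21 + 3 + 23 = 47
σ = (3, 2, 1): 21 + (-3) + 26 = 44
Optimal value attained by: σ = (1, 3, 2).
Answer: det⊕(G) = 51; verdict: NONSINGULAR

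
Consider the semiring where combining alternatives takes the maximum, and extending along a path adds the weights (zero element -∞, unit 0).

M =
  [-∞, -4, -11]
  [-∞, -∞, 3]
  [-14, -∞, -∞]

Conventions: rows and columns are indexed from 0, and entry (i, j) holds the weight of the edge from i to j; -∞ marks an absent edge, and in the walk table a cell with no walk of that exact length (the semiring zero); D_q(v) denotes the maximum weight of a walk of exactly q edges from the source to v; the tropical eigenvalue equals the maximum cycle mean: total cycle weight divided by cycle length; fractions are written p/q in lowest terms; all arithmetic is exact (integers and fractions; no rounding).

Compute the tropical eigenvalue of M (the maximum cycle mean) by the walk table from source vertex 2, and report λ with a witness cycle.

q=0: [-∞, -∞, 0]
q=1: [-14, -∞, -∞]
q=2: [-∞, -18, -25]
q=3: [-39, -∞, -15]
Optimal cycle mean attained by: cycle 0->1->2->0, total (-4) + 3 + (-14), length 3.
Answer: λ = -5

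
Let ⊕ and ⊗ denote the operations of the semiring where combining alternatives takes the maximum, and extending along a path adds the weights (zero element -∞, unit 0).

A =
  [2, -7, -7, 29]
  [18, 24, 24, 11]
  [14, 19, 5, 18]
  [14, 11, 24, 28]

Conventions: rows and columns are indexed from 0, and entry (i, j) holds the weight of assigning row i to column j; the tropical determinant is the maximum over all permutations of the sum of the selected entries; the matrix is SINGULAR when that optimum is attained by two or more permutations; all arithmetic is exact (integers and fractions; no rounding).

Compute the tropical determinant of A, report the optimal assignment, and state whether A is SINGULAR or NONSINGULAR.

σ = (0, 1, 2, 3): 2 + 24 + 5 + 28 = 59
σ = (0, 1, 3, 2): 2 + 24 + 18 + 24 = 68
σ = (0, 2, 1, 3): 2 + 24 + 19 + 28 = 73
σ = (0, 2, 3, 1): 2 + 24 + 18 + 11 = 55
σ = (0, 3, 1, 2): 2 + 11 + 19 + 24 = 56
σ = (0, 3, 2, 1): 2 + 11 + 5 + 11 = 29
σ = (1, 0, 2, 3): (-7) + 18 + 5 + 28 = 44
σ = (1, 0, 3, 2): (-7) + 18 + 18 + 24 = 53
σ = (1, 2, 0, 3): (-7) + 24 + 14 + 28 = 59
σ = (1, 2, 3, 0): (-7) + 24 + 18 + 14 = 49
σ = (1, 3, 0, 2): (-7) + 11 + 14 + 24 = 42
σ = (1, 3, 2, 0): (-7) + 11 + 5 + 14 = 23
σ = (2, 0, 1, 3): (-7) + 18 + 19 + 28 = 58
σ = (2, 0, 3, 1): (-7) + 18 + 18 + 11 = 40
σ = (2, 1, 0, 3): (-7) + 24 + 14 + 28 = 59
σ = (2, 1, 3, 0): (-7) + 24 + 18 + 14 = 49
σ = (2, 3, 0, 1): (-7) + 11 + 14 + 11 = 29
σ = (2, 3, 1, 0): (-7) + 11 + 19 + 14 = 37
σ = (3, 0, 1, 2): 29 + 18 + 19 + 24 = 90
σ = (3, 0, 2, 1): 29 + 18 + 5 + 11 = 63
σ = (3, 1, 0, 2): 29 + 24 + 14 + 24 = 91
σ = (3, 1, 2, 0): 29 + 24 + 5 + 14 = 72
σ = (3, 2, 0, 1): 29 + 24 + 14 + 11 = 78
σ = (3, 2, 1, 0): 29 + 24 + 19 + 14 = 86
Optimal value attained by: σ = (3, 1, 0, 2).
Answer: det⊕(A) = 91; verdict: NONSINGULAR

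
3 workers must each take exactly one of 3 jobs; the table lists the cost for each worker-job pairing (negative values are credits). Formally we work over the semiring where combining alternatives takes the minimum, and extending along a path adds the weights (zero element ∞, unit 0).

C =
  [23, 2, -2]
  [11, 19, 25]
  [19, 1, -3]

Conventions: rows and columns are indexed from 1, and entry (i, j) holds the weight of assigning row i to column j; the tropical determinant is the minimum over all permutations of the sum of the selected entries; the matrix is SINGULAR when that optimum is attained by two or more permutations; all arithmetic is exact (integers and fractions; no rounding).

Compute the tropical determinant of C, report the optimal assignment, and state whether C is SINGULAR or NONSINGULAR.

σ = (1, 2, 3): 23 + 19 + (-3) = 39
σ = (1, 3, 2): 23 + 25 + 1 = 49
σ = (2, 1, 3): 2 + 11 + (-3) = 10
σ = (2, 3, 1): 2 + 25 + 19 = 46
σ = (3, 1, 2): (-2) + 11 + 1 = 10
σ = (3, 2, 1): (-2) + 19 + 19 = 36
Optimal value attained by: σ = (2, 1, 3).
Answer: det⊕(C) = 10; verdict: SINGULAR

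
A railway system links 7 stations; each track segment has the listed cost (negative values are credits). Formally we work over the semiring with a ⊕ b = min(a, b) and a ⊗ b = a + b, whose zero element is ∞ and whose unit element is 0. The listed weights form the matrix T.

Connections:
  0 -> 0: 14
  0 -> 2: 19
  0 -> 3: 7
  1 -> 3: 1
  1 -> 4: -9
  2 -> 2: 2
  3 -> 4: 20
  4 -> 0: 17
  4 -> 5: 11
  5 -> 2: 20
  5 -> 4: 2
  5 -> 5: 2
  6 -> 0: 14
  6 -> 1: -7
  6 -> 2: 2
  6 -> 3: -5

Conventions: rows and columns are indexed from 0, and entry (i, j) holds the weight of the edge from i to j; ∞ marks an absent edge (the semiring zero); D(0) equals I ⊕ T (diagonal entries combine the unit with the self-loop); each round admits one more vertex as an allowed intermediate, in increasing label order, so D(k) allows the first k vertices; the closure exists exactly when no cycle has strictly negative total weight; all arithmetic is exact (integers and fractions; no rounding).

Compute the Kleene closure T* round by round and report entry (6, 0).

D(0):
  [0, ∞, 19, 7, ∞, ∞, ∞]
  [∞, 0, ∞, 1, -9, ∞, ∞]
  [∞, ∞, 0, ∞, ∞, ∞, ∞]
  [∞, ∞, ∞, 0, 20, ∞, ∞]
  [17, ∞, ∞, ∞, 0, 11, ∞]
  [∞, ∞, 20, ∞, 2, 0, ∞]
  [14, -7, 2, -5, ∞, ∞, 0]
D(1):
  [0, ∞, 19, 7, ∞, ∞, ∞]
  [∞, 0, ∞, 1, -9, ∞, ∞]
  [∞, ∞, 0, ∞, ∞, ∞, ∞]
  [∞, ∞, ∞, 0, 20, ∞, ∞]
  [17, ∞, 36, 24, 0, 11, ∞]
  [∞, ∞, 20, ∞, 2, 0, ∞]
  [14, -7, 2, -5, ∞, ∞, 0]
D(2):
  [0, ∞, 19, 7, ∞, ∞, ∞]
  [∞, 0, ∞, 1, -9, ∞, ∞]
  [∞, ∞, 0, ∞, ∞, ∞, ∞]
  [∞, ∞, ∞, 0, 20, ∞, ∞]
  [17, ∞, 36, 24, 0, 11, ∞]
  [∞, ∞, 20, ∞, 2, 0, ∞]
  [14, -7, 2, -6, -16, ∞, 0]
D(3):
  [0, ∞, 19, 7, ∞, ∞, ∞]
  [∞, 0, ∞, 1, -9, ∞, ∞]
  [∞, ∞, 0, ∞, ∞, ∞, ∞]
  [∞, ∞, ∞, 0, 20, ∞, ∞]
  [17, ∞, 36, 24, 0, 11, ∞]
  [∞, ∞, 20, ∞, 2, 0, ∞]
  [14, -7, 2, -6, -16, ∞, 0]
D(4):
  [0, ∞, 19, 7, 27, ∞, ∞]
  [∞, 0, ∞, 1, -9, ∞, ∞]
  [∞, ∞, 0, ∞, ∞, ∞, ∞]
  [∞, ∞, ∞, 0, 20, ∞, ∞]
  [17, ∞, 36, 24, 0, 11, ∞]
  [∞, ∞, 20, ∞, 2, 0, ∞]
  [14, -7, 2, -6, -16, ∞, 0]
D(5):
  [0, ∞, 19, 7, 27, 38, ∞]
  [8, 0, 27, 1, -9, 2, ∞]
  [∞, ∞, 0, ∞, ∞, ∞, ∞]
  [37, ∞, 56, 0, 20, 31, ∞]
  [17, ∞, 36, 24, 0, 11, ∞]
  [19, ∞, 20, 26, 2, 0, ∞]
  [1, -7, 2, -6, -16, -5, 0]
D(6):
  [0, ∞, 19, 7, 27, 38, ∞]
  [8, 0, 22, 1, -9, 2, ∞]
  [∞, ∞, 0, ∞, ∞, ∞, ∞]
  [37, ∞, 51, 0, 20, 31, ∞]
  [17, ∞, 31, 24, 0, 11, ∞]
  [19, ∞, 20, 26, 2, 0, ∞]
  [1, -7, 2, -6, -16, -5, 0]
D(7):
  [0, ∞, 19, 7, 27, 38, ∞]
  [8, 0, 22, 1, -9, 2, ∞]
  [∞, ∞, 0, ∞, ∞, ∞, ∞]
  [37, ∞, 51, 0, 20, 31, ∞]
  [17, ∞, 31, 24, 0, 11, ∞]
  [19, ∞, 20, 26, 2, 0, ∞]
  [1, -7, 2, -6, -16, -5, 0]
Answer: T*[6][0] = 1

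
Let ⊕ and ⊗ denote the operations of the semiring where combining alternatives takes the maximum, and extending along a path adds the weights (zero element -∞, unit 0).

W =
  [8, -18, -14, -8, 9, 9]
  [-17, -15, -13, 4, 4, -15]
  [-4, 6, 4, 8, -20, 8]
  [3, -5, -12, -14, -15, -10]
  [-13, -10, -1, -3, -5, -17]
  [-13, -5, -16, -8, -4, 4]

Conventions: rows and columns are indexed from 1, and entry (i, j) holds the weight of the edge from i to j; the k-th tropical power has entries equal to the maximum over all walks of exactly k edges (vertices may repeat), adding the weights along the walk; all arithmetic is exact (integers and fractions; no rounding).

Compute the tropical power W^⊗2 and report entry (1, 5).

W^⊗2:
  [16, 4, 8, 6, 17, 17]
  [7, -1, 3, 1, -1, -5]
  [11, 10, 8, 12, 10, 12]
  [11, -6, -8, -1, 12, 12]
  [0, 5, 3, 7, -4, 7]
  [-5, -1, -5, -1, 0, 8]
Key observation: the optimum is the walk 1->1->5, with weight 8 + 9 = 17.
Optimal value attained by: walk 1->1->5.
Answer: (W^⊗2)[1][5] = 17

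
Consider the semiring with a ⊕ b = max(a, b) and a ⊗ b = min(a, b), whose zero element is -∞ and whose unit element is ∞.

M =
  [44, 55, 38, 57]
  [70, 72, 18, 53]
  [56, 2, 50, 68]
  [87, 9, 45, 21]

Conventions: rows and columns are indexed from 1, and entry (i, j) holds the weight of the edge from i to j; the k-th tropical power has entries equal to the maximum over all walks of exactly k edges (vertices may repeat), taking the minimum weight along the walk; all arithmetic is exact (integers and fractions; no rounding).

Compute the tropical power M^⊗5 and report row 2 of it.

M^⊗2:
  [57, 55, 45, 53]
  [70, 72, 45, 57]
  [68, 55, 50, 56]
  [45, 55, 45, 57]
M^⊗3:
  [55, 55, 45, 57]
  [70, 72, 45, 57]
  [56, 55, 50, 57]
  [57, 55, 45, 53]
M^⊗4:
  [57, 55, 45, 55]
  [70, 72, 45, 57]
  [57, 55, 50, 56]
  [55, 55, 45, 57]
M^⊗5:
  [55, 55, 45, 57]
  [70, 72, 45, 57]
  [56, 55, 50, 57]
  [57, 55, 45, 55]
Answer: row 2 of M^⊗5 = [70, 72, 45, 57]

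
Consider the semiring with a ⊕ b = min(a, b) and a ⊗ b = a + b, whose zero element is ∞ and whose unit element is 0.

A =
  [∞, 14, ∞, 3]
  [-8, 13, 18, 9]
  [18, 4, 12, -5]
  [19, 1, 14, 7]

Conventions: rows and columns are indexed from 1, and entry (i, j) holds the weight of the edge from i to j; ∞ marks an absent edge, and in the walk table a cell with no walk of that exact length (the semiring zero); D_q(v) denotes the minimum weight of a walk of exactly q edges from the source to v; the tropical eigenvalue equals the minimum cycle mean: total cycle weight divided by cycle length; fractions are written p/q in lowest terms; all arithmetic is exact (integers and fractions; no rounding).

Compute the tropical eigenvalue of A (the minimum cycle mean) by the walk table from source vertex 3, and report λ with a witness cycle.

q=0: [∞, ∞, 0, ∞]
q=1: [18, 4, 12, -5]
q=2: [-4, -4, 9, 2]
q=3: [-12, 3, 14, -1]
q=4: [-5, 0, 13, -9]
Optimal cycle mean attained by: cycle 1->4->2->1, total 3 + 1 + (-8), length 3.
Answer: λ = -4/3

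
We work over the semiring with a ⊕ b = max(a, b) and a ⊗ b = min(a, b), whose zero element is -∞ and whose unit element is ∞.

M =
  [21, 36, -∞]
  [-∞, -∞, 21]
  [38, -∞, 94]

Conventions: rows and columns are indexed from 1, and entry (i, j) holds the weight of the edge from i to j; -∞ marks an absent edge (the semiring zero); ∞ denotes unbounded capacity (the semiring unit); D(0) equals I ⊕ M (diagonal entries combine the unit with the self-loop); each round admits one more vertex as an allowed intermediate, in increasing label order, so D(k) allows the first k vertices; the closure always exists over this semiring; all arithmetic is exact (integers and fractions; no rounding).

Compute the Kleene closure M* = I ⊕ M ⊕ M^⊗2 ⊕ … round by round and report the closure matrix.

D(0):
  [∞, 36, -∞]
  [-∞, ∞, 21]
  [38, -∞, ∞]
D(1):
  [∞, 36, -∞]
  [-∞, ∞, 21]
  [38, 36, ∞]
D(2):
  [∞, 36, 21]
  [-∞, ∞, 21]
  [38, 36, ∞]
D(3):
  [∞, 36, 21]
  [21, ∞, 21]
  [38, 36, ∞]
Answer: M* = [[∞, 36, 21], [21, ∞, 21], [38, 36, ∞]]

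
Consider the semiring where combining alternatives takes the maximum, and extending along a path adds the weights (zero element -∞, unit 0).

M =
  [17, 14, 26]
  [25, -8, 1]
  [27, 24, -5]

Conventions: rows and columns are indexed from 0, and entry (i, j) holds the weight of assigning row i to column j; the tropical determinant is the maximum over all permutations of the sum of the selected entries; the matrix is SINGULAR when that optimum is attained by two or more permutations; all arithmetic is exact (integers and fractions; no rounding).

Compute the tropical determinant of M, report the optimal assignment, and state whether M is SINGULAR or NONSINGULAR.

σ = (0, 1, 2): 17 + (-8) + (-5) = 4
σ = (0, 2, 1): 17 + 1 + 24 = 42
σ = (1, 0, 2): 14 + 25 + (-5) = 34
σ = (1, 2, 0): 14 + 1 + 27 = 42
σ = (2, 0, 1): 26 + 25 + 24 = 75
σ = (2, 1, 0): 26 + (-8) + 27 = 45
Optimal value attained by: σ = (2, 0, 1).
Answer: det⊕(M) = 75; verdict: NONSINGULAR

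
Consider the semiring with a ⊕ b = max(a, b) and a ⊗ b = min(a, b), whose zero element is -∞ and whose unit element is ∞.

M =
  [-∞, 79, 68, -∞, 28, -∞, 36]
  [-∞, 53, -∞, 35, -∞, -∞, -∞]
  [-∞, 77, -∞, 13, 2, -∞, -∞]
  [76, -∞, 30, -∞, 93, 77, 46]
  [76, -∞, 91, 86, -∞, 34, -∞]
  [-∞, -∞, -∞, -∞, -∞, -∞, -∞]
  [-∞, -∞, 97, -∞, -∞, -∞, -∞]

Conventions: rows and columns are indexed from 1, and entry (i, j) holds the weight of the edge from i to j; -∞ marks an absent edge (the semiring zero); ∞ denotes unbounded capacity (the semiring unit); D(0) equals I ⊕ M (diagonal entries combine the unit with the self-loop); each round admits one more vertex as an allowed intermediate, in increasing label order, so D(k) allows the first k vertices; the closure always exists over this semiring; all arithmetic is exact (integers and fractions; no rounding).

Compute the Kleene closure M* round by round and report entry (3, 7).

D(0):
  [∞, 79, 68, -∞, 28, -∞, 36]
  [-∞, ∞, -∞, 35, -∞, -∞, -∞]
  [-∞, 77, ∞, 13, 2, -∞, -∞]
  [76, -∞, 30, ∞, 93, 77, 46]
  [76, -∞, 91, 86, ∞, 34, -∞]
  [-∞, -∞, -∞, -∞, -∞, ∞, -∞]
  [-∞, -∞, 97, -∞, -∞, -∞, ∞]
D(1):
  [∞, 79, 68, -∞, 28, -∞, 36]
  [-∞, ∞, -∞, 35, -∞, -∞, -∞]
  [-∞, 77, ∞, 13, 2, -∞, -∞]
  [76, 76, 68, ∞, 93, 77, 46]
  [76, 76, 91, 86, ∞, 34, 36]
  [-∞, -∞, -∞, -∞, -∞, ∞, -∞]
  [-∞, -∞, 97, -∞, -∞, -∞, ∞]
D(2):
  [∞, 79, 68, 35, 28, -∞, 36]
  [-∞, ∞, -∞, 35, -∞, -∞, -∞]
  [-∞, 77, ∞, 35, 2, -∞, -∞]
  [76, 76, 68, ∞, 93, 77, 46]
  [76, 76, 91, 86, ∞, 34, 36]
  [-∞, -∞, -∞, -∞, -∞, ∞, -∞]
  [-∞, -∞, 97, -∞, -∞, -∞, ∞]
D(3):
  [∞, 79, 68, 35, 28, -∞, 36]
  [-∞, ∞, -∞, 35, -∞, -∞, -∞]
  [-∞, 77, ∞, 35, 2, -∞, -∞]
  [76, 76, 68, ∞, 93, 77, 46]
  [76, 77, 91, 86, ∞, 34, 36]
  [-∞, -∞, -∞, -∞, -∞, ∞, -∞]
  [-∞, 77, 97, 35, 2, -∞, ∞]
D(4):
  [∞, 79, 68, 35, 35, 35, 36]
  [35, ∞, 35, 35, 35, 35, 35]
  [35, 77, ∞, 35, 35, 35, 35]
  [76, 76, 68, ∞, 93, 77, 46]
  [76, 77, 91, 86, ∞, 77, 46]
  [-∞, -∞, -∞, -∞, -∞, ∞, -∞]
  [35, 77, 97, 35, 35, 35, ∞]
D(5):
  [∞, 79, 68, 35, 35, 35, 36]
  [35, ∞, 35, 35, 35, 35, 35]
  [35, 77, ∞, 35, 35, 35, 35]
  [76, 77, 91, ∞, 93, 77, 46]
  [76, 77, 91, 86, ∞, 77, 46]
  [-∞, -∞, -∞, -∞, -∞, ∞, -∞]
  [35, 77, 97, 35, 35, 35, ∞]
D(6):
  [∞, 79, 68, 35, 35, 35, 36]
  [35, ∞, 35, 35, 35, 35, 35]
  [35, 77, ∞, 35, 35, 35, 35]
  [76, 77, 91, ∞, 93, 77, 46]
  [76, 77, 91, 86, ∞, 77, 46]
  [-∞, -∞, -∞, -∞, -∞, ∞, -∞]
  [35, 77, 97, 35, 35, 35, ∞]
D(7):
  [∞, 79, 68, 35, 35, 35, 36]
  [35, ∞, 35, 35, 35, 35, 35]
  [35, 77, ∞, 35, 35, 35, 35]
  [76, 77, 91, ∞, 93, 77, 46]
  [76, 77, 91, 86, ∞, 77, 46]
  [-∞, -∞, -∞, -∞, -∞, ∞, -∞]
  [35, 77, 97, 35, 35, 35, ∞]
Answer: M*[3][7] = 35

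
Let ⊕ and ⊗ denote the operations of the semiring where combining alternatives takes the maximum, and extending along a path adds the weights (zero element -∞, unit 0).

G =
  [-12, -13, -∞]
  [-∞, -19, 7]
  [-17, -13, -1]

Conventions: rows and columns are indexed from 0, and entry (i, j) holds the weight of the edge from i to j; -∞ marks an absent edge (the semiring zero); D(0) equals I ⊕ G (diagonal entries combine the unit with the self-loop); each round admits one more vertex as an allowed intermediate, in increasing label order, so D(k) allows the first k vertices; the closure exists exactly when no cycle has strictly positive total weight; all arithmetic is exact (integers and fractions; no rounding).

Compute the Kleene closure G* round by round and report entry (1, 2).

D(0):
  [0, -13, -∞]
  [-∞, 0, 7]
  [-17, -13, 0]
D(1):
  [0, -13, -∞]
  [-∞, 0, 7]
  [-17, -13, 0]
D(2):
  [0, -13, -6]
  [-∞, 0, 7]
  [-17, -13, 0]
D(3):
  [0, -13, -6]
  [-10, 0, 7]
  [-17, -13, 0]
Answer: G*[1][2] = 7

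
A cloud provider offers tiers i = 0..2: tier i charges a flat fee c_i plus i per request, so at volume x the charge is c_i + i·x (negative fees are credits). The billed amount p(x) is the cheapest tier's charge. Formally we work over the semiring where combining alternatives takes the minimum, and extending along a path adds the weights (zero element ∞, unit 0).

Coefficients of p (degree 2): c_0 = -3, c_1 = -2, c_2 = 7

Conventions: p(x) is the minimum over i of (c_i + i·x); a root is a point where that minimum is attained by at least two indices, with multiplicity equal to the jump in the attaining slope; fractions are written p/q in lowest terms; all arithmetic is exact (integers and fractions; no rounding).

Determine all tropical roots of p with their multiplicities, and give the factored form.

hull edge (i=0, c=-3) to (i=1, c=-2): slope 1, span 1
hull edge (i=1, c=-2) to (i=2, c=7): slope 9, span 1
Factored form: p(x) = 7 ⊗ (x ⊕ (-9)) ⊗ (x ⊕ (-1))
Answer: roots = -9 (mult 1), -1 (mult 1)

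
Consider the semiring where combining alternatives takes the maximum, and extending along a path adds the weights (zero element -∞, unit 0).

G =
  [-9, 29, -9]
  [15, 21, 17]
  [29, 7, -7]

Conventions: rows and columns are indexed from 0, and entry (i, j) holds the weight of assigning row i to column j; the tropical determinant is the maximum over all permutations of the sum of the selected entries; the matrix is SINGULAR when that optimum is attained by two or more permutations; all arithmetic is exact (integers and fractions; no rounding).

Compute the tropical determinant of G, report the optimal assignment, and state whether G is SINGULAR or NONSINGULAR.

σ = (0, 1, 2): (-9) + 21 + (-7) = 5
σ = (0, 2, 1): (-9) + 17 + 7 = 15
σ = (1, 0, 2): 29 + 15 + (-7) = 37
σ = (1, 2, 0): 29 + 17 + 29 = 75
σ = (2, 0, 1): (-9) + 15 + 7 = 13
σ = (2, 1, 0): (-9) + 21 + 29 = 41
Optimal value attained by: σ = (1, 2, 0).
Answer: det⊕(G) = 75; verdict: NONSINGULAR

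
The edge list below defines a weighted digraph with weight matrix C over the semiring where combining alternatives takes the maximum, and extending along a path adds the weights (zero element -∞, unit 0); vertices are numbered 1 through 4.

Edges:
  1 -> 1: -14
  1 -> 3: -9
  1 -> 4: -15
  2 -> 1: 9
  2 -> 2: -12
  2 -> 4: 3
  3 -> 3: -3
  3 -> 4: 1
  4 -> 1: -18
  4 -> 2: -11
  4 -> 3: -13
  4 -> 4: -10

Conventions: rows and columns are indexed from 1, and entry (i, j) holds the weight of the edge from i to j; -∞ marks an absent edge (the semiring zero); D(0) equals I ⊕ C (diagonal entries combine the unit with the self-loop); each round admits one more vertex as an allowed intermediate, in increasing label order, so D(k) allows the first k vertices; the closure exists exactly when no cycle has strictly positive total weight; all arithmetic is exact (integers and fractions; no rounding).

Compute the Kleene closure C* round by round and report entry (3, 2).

D(0):
  [0, -∞, -9, -15]
  [9, 0, -∞, 3]
  [-∞, -∞, 0, 1]
  [-18, -11, -13, 0]
D(1):
  [0, -∞, -9, -15]
  [9, 0, 0, 3]
  [-∞, -∞, 0, 1]
  [-18, -11, -13, 0]
D(2):
  [0, -∞, -9, -15]
  [9, 0, 0, 3]
  [-∞, -∞, 0, 1]
  [-2, -11, -11, 0]
D(3):
  [0, -∞, -9, -8]
  [9, 0, 0, 3]
  [-∞, -∞, 0, 1]
  [-2, -11, -11, 0]
D(4):
  [0, -19, -9, -8]
  [9, 0, 0, 3]
  [-1, -10, 0, 1]
  [-2, -11, -11, 0]
Answer: C*[3][2] = -10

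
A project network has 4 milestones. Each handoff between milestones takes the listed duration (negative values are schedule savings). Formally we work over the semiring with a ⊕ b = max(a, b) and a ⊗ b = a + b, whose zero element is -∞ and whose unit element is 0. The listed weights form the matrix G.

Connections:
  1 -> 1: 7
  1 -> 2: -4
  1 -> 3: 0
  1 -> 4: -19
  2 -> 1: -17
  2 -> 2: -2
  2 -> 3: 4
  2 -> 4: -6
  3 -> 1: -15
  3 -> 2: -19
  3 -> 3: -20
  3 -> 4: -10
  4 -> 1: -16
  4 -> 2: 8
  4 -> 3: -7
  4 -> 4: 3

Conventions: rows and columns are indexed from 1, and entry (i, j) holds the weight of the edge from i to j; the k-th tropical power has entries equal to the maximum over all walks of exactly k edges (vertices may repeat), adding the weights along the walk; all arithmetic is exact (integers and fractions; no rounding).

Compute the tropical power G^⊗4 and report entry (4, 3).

G^⊗2:
  [14, 3, 7, -10]
  [-10, 2, 2, -3]
  [-8, -2, -15, -7]
  [-9, 11, 12, 6]
G^⊗3:
  [21, 10, 14, -3]
  [-3, 5, 6, 0]
  [-1, 1, 2, -4]
  [-2, 14, 15, 9]
G^⊗4:
  [28, 17, 21, 4]
  [4, 8, 9, 3]
  [6, 4, 5, -1]
  [5, 17, 18, 12]
Key observation: the optimum is the walk 4->4->4->2->3, with weight 3 + 3 + 8 + 4 = 18.
Optimal value attained by: walk 4->4->4->2->3.
Answer: (G^⊗4)[4][3] = 18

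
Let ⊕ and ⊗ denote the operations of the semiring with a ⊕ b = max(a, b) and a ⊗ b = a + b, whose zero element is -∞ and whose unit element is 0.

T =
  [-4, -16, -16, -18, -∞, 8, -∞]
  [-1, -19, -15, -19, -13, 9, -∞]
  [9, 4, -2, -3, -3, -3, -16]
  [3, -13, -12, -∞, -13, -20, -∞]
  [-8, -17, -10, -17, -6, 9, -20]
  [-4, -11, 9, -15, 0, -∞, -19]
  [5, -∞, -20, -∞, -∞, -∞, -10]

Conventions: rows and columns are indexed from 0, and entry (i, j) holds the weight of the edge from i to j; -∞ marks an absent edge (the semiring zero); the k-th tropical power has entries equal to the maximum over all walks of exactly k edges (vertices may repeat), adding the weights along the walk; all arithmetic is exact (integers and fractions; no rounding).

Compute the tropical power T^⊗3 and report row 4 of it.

T^⊗2:
  [4, -3, 17, -7, 8, 4, -11]
  [5, -2, 18, -6, 9, 7, -10]
  [7, 2, 6, -5, -3, 17, -18]
  [-1, -8, -11, -15, -15, 11, -28]
  [5, -2, 18, -6, 9, 3, -10]
  [18, 13, 7, 6, 6, 9, -7]
  [1, -11, -11, -13, -23, 13, -20]
T^⊗3:
  [26, 21, 15, 14, 14, 17, 1]
  [27, 22, 16, 15, 15, 18, 2]
  [15, 10, 26, 3, 17, 15, -2]
  [7, 0, 20, -4, 11, 7, -8]
  [27, 22, 16, 15, 15, 18, 2]
  [16, 11, 18, 4, 9, 26, -9]
  [9, 2, 22, -2, 13, 9, -6]
Answer: row 4 of T^⊗3 = [27, 22, 16, 15, 15, 18, 2]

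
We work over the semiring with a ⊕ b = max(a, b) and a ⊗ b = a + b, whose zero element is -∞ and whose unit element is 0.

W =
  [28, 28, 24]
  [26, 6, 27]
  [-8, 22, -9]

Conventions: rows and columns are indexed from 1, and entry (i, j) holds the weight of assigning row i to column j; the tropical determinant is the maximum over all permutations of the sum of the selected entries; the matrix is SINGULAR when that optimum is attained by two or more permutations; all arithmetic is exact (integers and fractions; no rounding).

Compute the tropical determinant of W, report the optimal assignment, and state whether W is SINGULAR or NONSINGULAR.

σ = (1, 2, 3): 28 + 6 + (-9) = 25
σ = (1, 3, 2): 28 + 27 + 22 = 77
σ = (2, 1, 3): 28 + 26 + (-9) = 45
σ = (2, 3, 1): 28 + 27 + (-8) = 47
σ = (3, 1, 2): 24 + 26 + 22 = 72
σ = (3, 2, 1): 24 + 6 + (-8) = 22
Optimal value attained by: σ = (1, 3, 2).
Answer: det⊕(W) = 77; verdict: NONSINGULAR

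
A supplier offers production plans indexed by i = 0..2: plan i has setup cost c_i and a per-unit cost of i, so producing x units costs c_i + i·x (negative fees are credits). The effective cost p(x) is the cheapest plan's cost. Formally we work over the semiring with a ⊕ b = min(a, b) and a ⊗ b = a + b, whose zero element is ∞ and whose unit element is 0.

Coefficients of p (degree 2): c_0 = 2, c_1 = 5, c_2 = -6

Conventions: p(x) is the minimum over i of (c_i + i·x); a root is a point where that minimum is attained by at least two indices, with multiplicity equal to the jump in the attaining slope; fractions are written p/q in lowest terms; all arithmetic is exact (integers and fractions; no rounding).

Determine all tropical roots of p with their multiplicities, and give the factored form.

hull edge (i=0, c=2) to (i=2, c=-6): slope -4, span 2
Factored form: p(x) = -6 ⊗ (x ⊕ 4) ⊗ (x ⊕ 4)
Answer: roots = 4 (mult 2)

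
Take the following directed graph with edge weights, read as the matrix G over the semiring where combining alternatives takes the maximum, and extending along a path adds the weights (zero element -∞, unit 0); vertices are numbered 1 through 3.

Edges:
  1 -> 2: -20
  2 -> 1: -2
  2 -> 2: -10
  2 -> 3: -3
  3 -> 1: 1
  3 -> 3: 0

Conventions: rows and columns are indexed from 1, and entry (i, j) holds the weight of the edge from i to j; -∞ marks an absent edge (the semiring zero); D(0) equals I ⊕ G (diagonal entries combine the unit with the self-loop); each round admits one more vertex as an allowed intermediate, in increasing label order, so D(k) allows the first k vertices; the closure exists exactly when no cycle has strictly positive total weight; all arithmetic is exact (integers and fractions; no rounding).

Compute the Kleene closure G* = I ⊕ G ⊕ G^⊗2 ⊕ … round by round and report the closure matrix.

D(0):
  [0, -20, -∞]
  [-2, 0, -3]
  [1, -∞, 0]
D(1):
  [0, -20, -∞]
  [-2, 0, -3]
  [1, -19, 0]
D(2):
  [0, -20, -23]
  [-2, 0, -3]
  [1, -19, 0]
D(3):
  [0, -20, -23]
  [-2, 0, -3]
  [1, -19, 0]
Answer: G* = [[0, -20, -23], [-2, 0, -3], [1, -19, 0]]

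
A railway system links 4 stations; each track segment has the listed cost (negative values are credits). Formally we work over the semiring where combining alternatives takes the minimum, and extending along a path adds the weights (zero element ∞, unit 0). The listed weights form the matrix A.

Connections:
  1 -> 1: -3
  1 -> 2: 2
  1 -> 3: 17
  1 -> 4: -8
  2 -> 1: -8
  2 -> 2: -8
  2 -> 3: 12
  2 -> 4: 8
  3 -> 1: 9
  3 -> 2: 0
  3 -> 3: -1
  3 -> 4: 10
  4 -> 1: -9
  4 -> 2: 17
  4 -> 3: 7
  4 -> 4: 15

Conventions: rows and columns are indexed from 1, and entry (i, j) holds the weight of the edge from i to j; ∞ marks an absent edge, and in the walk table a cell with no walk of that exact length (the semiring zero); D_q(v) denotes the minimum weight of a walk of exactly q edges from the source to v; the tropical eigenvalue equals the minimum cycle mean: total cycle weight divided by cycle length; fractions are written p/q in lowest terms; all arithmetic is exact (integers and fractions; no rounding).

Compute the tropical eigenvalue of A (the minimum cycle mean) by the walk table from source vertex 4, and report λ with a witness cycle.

q=0: [∞, ∞, ∞, 0]
q=1: [-9, 17, 7, 15]
q=2: [-12, -7, 6, -17]
q=3: [-26, -15, -10, -20]
q=4: [-29, -24, -13, -34]
Optimal cycle mean attained by: cycle 1->4->1, total (-8) + (-9), length 2.
Answer: λ = -17/2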